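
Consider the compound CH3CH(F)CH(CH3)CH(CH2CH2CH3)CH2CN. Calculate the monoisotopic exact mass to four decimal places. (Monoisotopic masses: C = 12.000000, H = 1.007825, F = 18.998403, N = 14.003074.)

Atom tally by fragment:
  CH3 → C:1 H:3
  CH(F) → C:1 H:1 F:1
  CH(CH3) → C:2 H:4
  CH(CH2CH2CH3) → C:4 H:8
  CH2CN → C:2 H:2 N:1
Element totals:
  C: 10
  H: 18
  F: 1
  N: 1
Molecular formula: C10H18FN.
  M = 10(12.0) + 18(1.007825) + 18.998403 + 14.003074
    = 120.000000 + 18.140850 + 18.998403 + 14.003074 = 171.142327

171.1423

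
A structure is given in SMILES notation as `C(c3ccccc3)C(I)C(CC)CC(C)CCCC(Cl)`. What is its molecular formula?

C18H28ClI

Atom tally by fragment:
  C6H5CH2 → C:7 H:7
  CH(I) → C:1 H:1 I:1
  CH(C2H5) → C:3 H:6
  CH2 → C:1 H:2
  CH(CH3) → C:2 H:4
  CH2 → C:1 H:2
  CH2 → C:1 H:2
  CH2 → C:1 H:2
  CH2Cl → C:1 H:2 Cl:1
Element totals:
  C: 18
  H: 28
  Cl: 1
  I: 1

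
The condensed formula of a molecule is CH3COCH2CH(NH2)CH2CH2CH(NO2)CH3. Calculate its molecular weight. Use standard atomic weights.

Element totals:
  C: 8
  H: 16
  N: 2
  O: 3
Molecular formula: C8H16N2O3.
  M = 8(12.011) + 16(1.008) + 2(14.007) + 3(15.999)
    = 96.088 + 16.128 + 28.014 + 47.997 = 188.227

188.23 g/mol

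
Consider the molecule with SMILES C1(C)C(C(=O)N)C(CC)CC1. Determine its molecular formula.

C9H17NO

Atom tally by fragment:
  cyclopentane ring core → C:5 H:10
  (− 3 ring H displaced by substituents)
  + CH3 → C:1 H:3
  + CONH2 → C:1 H:2 O:1 N:1
  + C2H5 → C:2 H:5
Element totals:
  C: 9
  H: 17
  N: 1
  O: 1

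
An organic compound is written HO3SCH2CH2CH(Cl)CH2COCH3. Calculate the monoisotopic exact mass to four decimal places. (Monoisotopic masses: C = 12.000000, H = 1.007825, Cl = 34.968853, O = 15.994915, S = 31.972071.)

214.0067

Element totals:
  C: 6
  H: 11
  Cl: 1
  O: 4
  S: 1
Molecular formula: C6H11ClO4S.
  M = 6(12.0) + 11(1.007825) + 34.968853 + 4(15.994915) + 31.972071
    = 72.000000 + 11.086075 + 34.968853 + 63.979660 + 31.972071 = 214.006659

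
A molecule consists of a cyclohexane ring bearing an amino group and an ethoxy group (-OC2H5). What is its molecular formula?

C8H17NO

Atom tally by fragment:
  cyclohexane ring core → C:6 H:12
  (− 2 ring H displaced by substituents)
  + NH2 → N:1 H:2
  + OC2H5 → C:2 H:5 O:1
Element totals:
  C: 8
  H: 17
  N: 1
  O: 1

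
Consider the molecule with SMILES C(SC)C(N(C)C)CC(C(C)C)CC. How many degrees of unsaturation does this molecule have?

Atom tally by fragment:
  CH3SCH2 → C:2 H:5 S:1
  CH(N(CH3)2) → C:3 H:7 N:1
  CH2 → C:1 H:2
  CH(CH(CH3)2) → C:4 H:8
  CH2 → C:1 H:2
  CH3 → C:1 H:3
Element totals:
  C: 12
  H: 27
  N: 1
  S: 1
Molecular formula: C12H27NS.
DoU = (2C + 2 + N − H − X) / 2 = (2·12 + 2 + 1 − 27 − 0) / 2 = 0.

0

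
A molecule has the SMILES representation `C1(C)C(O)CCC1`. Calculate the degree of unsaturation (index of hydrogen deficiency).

1

Atom tally by fragment:
  cyclopentane ring core → C:5 H:10
  (− 2 ring H displaced by substituents)
  + CH3 → C:1 H:3
  + OH → O:1 H:1
Element totals:
  C: 6
  H: 12
  O: 1
Molecular formula: C6H12O.
DoU = (2C + 2 + N − H − X) / 2 = (2·6 + 2 + 0 − 12 − 0) / 2 = 1.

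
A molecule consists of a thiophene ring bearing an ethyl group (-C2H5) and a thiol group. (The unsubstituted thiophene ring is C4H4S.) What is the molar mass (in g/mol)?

144.25 g/mol

Atom tally by fragment:
  thiophene ring core → C:4 H:4 S:1
  (− 2 ring H displaced by substituents)
  + C2H5 → C:2 H:5
  + SH → S:1 H:1
Element totals:
  C: 6
  H: 8
  S: 2
Molecular formula: C6H8S2.
  M = 6(12.011) + 8(1.008) + 2(32.06)
    = 72.066 + 8.064 + 64.120 = 144.250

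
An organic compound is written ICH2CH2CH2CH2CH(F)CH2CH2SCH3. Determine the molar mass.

Atom tally by fragment:
  ICH2 → C:1 H:2 I:1
  CH2 → C:1 H:2
  CH2 → C:1 H:2
  CH2 → C:1 H:2
  CH(F) → C:1 H:1 F:1
  CH2 → C:1 H:2
  CH2SCH3 → C:2 H:5 S:1
Element totals:
  C: 8
  H: 16
  F: 1
  I: 1
  S: 1
Molecular formula: C8H16FIS.
  M = 8(12.011) + 16(1.008) + 18.998 + 126.904 + 32.06
    = 96.088 + 16.128 + 18.998 + 126.904 + 32.060 = 290.178

290.18 g/mol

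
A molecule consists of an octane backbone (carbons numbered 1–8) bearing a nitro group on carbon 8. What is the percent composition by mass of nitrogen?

8.80%

Atom tally by fragment:
  CH3 → C:1 H:3
  CH2 → C:1 H:2
  CH2 → C:1 H:2
  CH2 → C:1 H:2
  CH2 → C:1 H:2
  CH2 → C:1 H:2
  CH2 → C:1 H:2
  CH2NO2 → C:1 H:2 N:1 O:2
Element totals:
  C: 8
  H: 17
  N: 1
  O: 2
Molecular formula: C8H17NO2.
Molar mass = 159.229 g/mol.
Mass from N: 1 × 14.007 = 14.007 g/mol.
%N = 14.007 / 159.229 × 100 = 8.80%.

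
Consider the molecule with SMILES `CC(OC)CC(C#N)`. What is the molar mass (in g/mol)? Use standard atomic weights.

Atom tally by fragment:
  CH3 → C:1 H:3
  CH(OCH3) → C:2 H:4 O:1
  CH2 → C:1 H:2
  CH2CN → C:2 H:2 N:1
Element totals:
  C: 6
  H: 11
  N: 1
  O: 1
Molecular formula: C6H11NO.
  M = 6(12.011) + 11(1.008) + 14.007 + 15.999
    = 72.066 + 11.088 + 14.007 + 15.999 = 113.160

113.16 g/mol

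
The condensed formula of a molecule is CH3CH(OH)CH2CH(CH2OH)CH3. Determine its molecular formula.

Atom tally by fragment:
  CH3 → C:1 H:3
  CH(OH) → C:1 H:2 O:1
  CH2 → C:1 H:2
  CH(CH2OH) → C:2 H:4 O:1
  CH3 → C:1 H:3
Element totals:
  C: 6
  H: 14
  O: 2

C6H14O2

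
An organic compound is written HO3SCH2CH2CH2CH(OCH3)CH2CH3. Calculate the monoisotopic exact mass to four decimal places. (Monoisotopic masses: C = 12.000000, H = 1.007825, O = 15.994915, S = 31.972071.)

196.0769

Atom tally by fragment:
  HO3SCH2 → C:1 H:3 S:1 O:3
  CH2 → C:1 H:2
  CH2 → C:1 H:2
  CH(OCH3) → C:2 H:4 O:1
  CH2 → C:1 H:2
  CH3 → C:1 H:3
Element totals:
  C: 7
  H: 16
  O: 4
  S: 1
Molecular formula: C7H16O4S.
  M = 7(12.0) + 16(1.007825) + 4(15.994915) + 31.972071
    = 84.000000 + 16.125200 + 63.979660 + 31.972071 = 196.076931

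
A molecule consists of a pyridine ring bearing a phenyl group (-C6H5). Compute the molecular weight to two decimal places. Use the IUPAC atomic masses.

Atom tally by fragment:
  pyridine ring core → C:5 H:5 N:1
  (− 1 ring H displaced by substituents)
  + C6H5 → C:6 H:5
Element totals:
  C: 11
  H: 9
  N: 1
Molecular formula: C11H9N.
  M = 11(12.011) + 9(1.008) + 14.007
    = 132.121 + 9.072 + 14.007 = 155.200

155.20 g/mol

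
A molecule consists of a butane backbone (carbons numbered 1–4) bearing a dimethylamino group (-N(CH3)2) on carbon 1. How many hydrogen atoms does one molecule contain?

Atom tally by fragment:
  (CH3)2NCH2 → C:3 H:8 N:1
  CH2 → C:1 H:2
  CH2 → C:1 H:2
  CH3 → C:1 H:3
Element totals:
  C: 6
  H: 15
  N: 1

15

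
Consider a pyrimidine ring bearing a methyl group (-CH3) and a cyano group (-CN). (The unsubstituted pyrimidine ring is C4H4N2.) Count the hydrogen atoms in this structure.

5

Atom tally by fragment:
  pyrimidine ring core → C:4 H:4 N:2
  (− 2 ring H displaced by substituents)
  + CH3 → C:1 H:3
  + CN → C:1 N:1
Element totals:
  C: 6
  H: 5
  N: 3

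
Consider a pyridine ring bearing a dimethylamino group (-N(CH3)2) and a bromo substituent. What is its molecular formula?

Atom tally by fragment:
  pyridine ring core → C:5 H:5 N:1
  (− 2 ring H displaced by substituents)
  + N(CH3)2 → N:1 C:2 H:6
  + Br → Br:1
Element totals:
  C: 7
  H: 9
  Br: 1
  N: 2

C7H9BrN2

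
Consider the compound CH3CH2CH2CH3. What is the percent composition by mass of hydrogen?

Element totals:
  C: 4
  H: 10
Molecular formula: C4H10.
Molar mass = 58.124 g/mol.
Mass from H: 10 × 1.008 = 10.080 g/mol.
%H = 10.080 / 58.124 × 100 = 17.34%.

17.34%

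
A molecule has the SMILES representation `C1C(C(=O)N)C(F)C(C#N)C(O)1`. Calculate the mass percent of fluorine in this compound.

11.04%

Atom tally by fragment:
  cyclopentane ring core → C:5 H:10
  (− 4 ring H displaced by substituents)
  + CONH2 → C:1 H:2 O:1 N:1
  + F → F:1
  + CN → C:1 N:1
  + OH → O:1 H:1
Element totals:
  C: 7
  H: 9
  F: 1
  N: 2
  O: 2
Molecular formula: C7H9FN2O2.
Molar mass = 172.159 g/mol.
Mass from F: 1 × 18.998 = 18.998 g/mol.
%F = 18.998 / 172.159 × 100 = 11.04%.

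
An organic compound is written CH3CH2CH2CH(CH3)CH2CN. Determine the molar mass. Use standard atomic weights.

111.19 g/mol

Atom tally by fragment:
  CH3 → C:1 H:3
  CH2 → C:1 H:2
  CH2 → C:1 H:2
  CH(CH3) → C:2 H:4
  CH2CN → C:2 H:2 N:1
Element totals:
  C: 7
  H: 13
  N: 1
Molecular formula: C7H13N.
  M = 7(12.011) + 13(1.008) + 14.007
    = 84.077 + 13.104 + 14.007 = 111.188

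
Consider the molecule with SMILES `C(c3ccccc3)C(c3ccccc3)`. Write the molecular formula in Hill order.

C14H14

Atom tally by fragment:
  C6H5CH2 → C:7 H:7
  CH2C6H5 → C:7 H:7
Element totals:
  C: 14
  H: 14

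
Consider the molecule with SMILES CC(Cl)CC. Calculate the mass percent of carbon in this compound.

Atom tally by fragment:
  CH3 → C:1 H:3
  CH(Cl) → C:1 H:1 Cl:1
  CH2 → C:1 H:2
  CH3 → C:1 H:3
Element totals:
  C: 4
  H: 9
  Cl: 1
Molecular formula: C4H9Cl.
Molar mass = 92.566 g/mol.
Mass from C: 4 × 12.011 = 48.044 g/mol.
%C = 48.044 / 92.566 × 100 = 51.90%.

51.90%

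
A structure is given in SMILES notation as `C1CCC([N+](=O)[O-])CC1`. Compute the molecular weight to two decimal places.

129.16 g/mol

Atom tally by fragment:
  cyclohexane ring core → C:6 H:12
  (− 1 ring H displaced by substituents)
  + NO2 → N:1 O:2
Element totals:
  C: 6
  H: 11
  N: 1
  O: 2
Molecular formula: C6H11NO2.
  M = 6(12.011) + 11(1.008) + 14.007 + 2(15.999)
    = 72.066 + 11.088 + 14.007 + 31.998 = 129.159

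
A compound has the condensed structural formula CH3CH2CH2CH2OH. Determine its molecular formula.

Atom tally by fragment:
  CH3 → C:1 H:3
  CH2 → C:1 H:2
  CH2CH2OH → C:2 H:5 O:1
Element totals:
  C: 4
  H: 10
  O: 1

C4H10O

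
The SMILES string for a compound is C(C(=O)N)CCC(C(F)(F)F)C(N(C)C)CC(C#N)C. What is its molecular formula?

Atom tally by fragment:
  H2NOCCH2 → C:2 H:4 O:1 N:1
  CH2 → C:1 H:2
  CH2 → C:1 H:2
  CH(CF3) → C:2 H:1 F:3
  CH(N(CH3)2) → C:3 H:7 N:1
  CH2 → C:1 H:2
  CH(CN) → C:2 H:1 N:1
  CH3 → C:1 H:3
Element totals:
  C: 13
  H: 22
  F: 3
  N: 3
  O: 1

C13H22F3N3O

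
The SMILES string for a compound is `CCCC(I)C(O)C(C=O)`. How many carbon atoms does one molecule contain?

7

Atom tally by fragment:
  CH3 → C:1 H:3
  CH2 → C:1 H:2
  CH2 → C:1 H:2
  CH(I) → C:1 H:1 I:1
  CH(OH) → C:1 H:2 O:1
  CH2CHO → C:2 H:3 O:1
Element totals:
  C: 7
  H: 13
  I: 1
  O: 2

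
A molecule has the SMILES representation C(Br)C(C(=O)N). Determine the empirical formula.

Atom tally by fragment:
  BrCH2 → C:1 H:2 Br:1
  CH2CONH2 → C:2 H:4 O:1 N:1
Element totals:
  C: 3
  H: 6
  Br: 1
  N: 1
  O: 1
Molecular formula: C3H6BrNO.
gcd of subscripts (1, 3, 6, 1, 1) = 1, so the empirical formula equals the molecular formula.

C3H6BrNO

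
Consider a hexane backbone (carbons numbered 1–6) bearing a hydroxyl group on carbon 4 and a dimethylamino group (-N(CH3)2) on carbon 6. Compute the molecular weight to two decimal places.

Atom tally by fragment:
  CH3 → C:1 H:3
  CH2 → C:1 H:2
  CH2 → C:1 H:2
  CH(OH) → C:1 H:2 O:1
  CH2 → C:1 H:2
  CH2N(CH3)2 → C:3 H:8 N:1
Element totals:
  C: 8
  H: 19
  N: 1
  O: 1
Molecular formula: C8H19NO.
  M = 8(12.011) + 19(1.008) + 14.007 + 15.999
    = 96.088 + 19.152 + 14.007 + 15.999 = 145.246

145.25 g/mol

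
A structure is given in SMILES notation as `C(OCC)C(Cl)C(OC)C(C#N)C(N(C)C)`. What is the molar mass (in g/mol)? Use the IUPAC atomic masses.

Atom tally by fragment:
  C2H5OCH2 → C:3 H:7 O:1
  CH(Cl) → C:1 H:1 Cl:1
  CH(OCH3) → C:2 H:4 O:1
  CH(CN) → C:2 H:1 N:1
  CH2N(CH3)2 → C:3 H:8 N:1
Element totals:
  C: 11
  H: 21
  Cl: 1
  N: 2
  O: 2
Molecular formula: C11H21ClN2O2.
  M = 11(12.011) + 21(1.008) + 35.45 + 2(14.007) + 2(15.999)
    = 132.121 + 21.168 + 35.450 + 28.014 + 31.998 = 248.751

248.75 g/mol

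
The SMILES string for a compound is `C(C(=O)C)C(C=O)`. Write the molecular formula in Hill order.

C5H8O2

Atom tally by fragment:
  CH3COCH2 → C:3 H:5 O:1
  CH2CHO → C:2 H:3 O:1
Element totals:
  C: 5
  H: 8
  O: 2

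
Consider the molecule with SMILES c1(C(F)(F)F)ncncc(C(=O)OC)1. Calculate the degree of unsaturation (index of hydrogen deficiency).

Atom tally by fragment:
  pyrimidine ring core → C:4 H:4 N:2
  (− 2 ring H displaced by substituents)
  + CF3 → C:1 F:3
  + COOCH3 → C:2 H:3 O:2
Element totals:
  C: 7
  H: 5
  F: 3
  N: 2
  O: 2
Molecular formula: C7H5F3N2O2.
DoU = (2C + 2 + N − H − X) / 2 = (2·7 + 2 + 2 − 5 − 3) / 2 = 5.

5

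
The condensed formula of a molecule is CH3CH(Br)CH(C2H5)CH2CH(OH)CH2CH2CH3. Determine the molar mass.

Element totals:
  C: 10
  H: 21
  Br: 1
  O: 1
Molecular formula: C10H21BrO.
  M = 10(12.011) + 21(1.008) + 79.904 + 15.999
    = 120.110 + 21.168 + 79.904 + 15.999 = 237.181

237.18 g/mol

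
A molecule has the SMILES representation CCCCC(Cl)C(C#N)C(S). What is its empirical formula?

C8H14ClNS

Atom tally by fragment:
  CH3 → C:1 H:3
  CH2 → C:1 H:2
  CH2 → C:1 H:2
  CH2 → C:1 H:2
  CH(Cl) → C:1 H:1 Cl:1
  CH(CN) → C:2 H:1 N:1
  CH2SH → C:1 H:3 S:1
Element totals:
  C: 8
  H: 14
  Cl: 1
  N: 1
  S: 1
Molecular formula: C8H14ClNS.
gcd of subscripts (8, 1, 14, 1, 1) = 1, so the empirical formula equals the molecular formula.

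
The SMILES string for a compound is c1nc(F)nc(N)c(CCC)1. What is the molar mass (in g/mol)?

155.18 g/mol

Atom tally by fragment:
  pyrimidine ring core → C:4 H:4 N:2
  (− 3 ring H displaced by substituents)
  + F → F:1
  + NH2 → N:1 H:2
  + CH2CH2CH3 → C:3 H:7
Element totals:
  C: 7
  H: 10
  F: 1
  N: 3
Molecular formula: C7H10FN3.
  M = 7(12.011) + 10(1.008) + 18.998 + 3(14.007)
    = 84.077 + 10.080 + 18.998 + 42.021 = 155.176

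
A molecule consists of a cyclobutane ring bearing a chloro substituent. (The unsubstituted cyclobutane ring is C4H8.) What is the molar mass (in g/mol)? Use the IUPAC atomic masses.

90.55 g/mol

Atom tally by fragment:
  cyclobutane ring core → C:4 H:8
  (− 1 ring H displaced by substituents)
  + Cl → Cl:1
Element totals:
  C: 4
  H: 7
  Cl: 1
Molecular formula: C4H7Cl.
  M = 4(12.011) + 7(1.008) + 35.45
    = 48.044 + 7.056 + 35.450 = 90.550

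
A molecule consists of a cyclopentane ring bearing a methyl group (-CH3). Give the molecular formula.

C6H12

Atom tally by fragment:
  cyclopentane ring core → C:5 H:10
  (− 1 ring H displaced by substituents)
  + CH3 → C:1 H:3
Element totals:
  C: 6
  H: 12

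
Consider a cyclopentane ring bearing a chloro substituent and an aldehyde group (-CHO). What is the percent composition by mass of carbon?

Atom tally by fragment:
  cyclopentane ring core → C:5 H:10
  (− 2 ring H displaced by substituents)
  + Cl → Cl:1
  + CHO → C:1 H:1 O:1
Element totals:
  C: 6
  H: 9
  Cl: 1
  O: 1
Molecular formula: C6H9ClO.
Molar mass = 132.587 g/mol.
Mass from C: 6 × 12.011 = 72.066 g/mol.
%C = 72.066 / 132.587 × 100 = 54.35%.

54.35%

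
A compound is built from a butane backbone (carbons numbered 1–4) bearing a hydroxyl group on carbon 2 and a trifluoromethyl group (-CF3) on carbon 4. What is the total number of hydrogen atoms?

9

Atom tally by fragment:
  CH3 → C:1 H:3
  CH(OH) → C:1 H:2 O:1
  CH2 → C:1 H:2
  CH2CF3 → C:2 H:2 F:3
Element totals:
  C: 5
  H: 9
  F: 3
  O: 1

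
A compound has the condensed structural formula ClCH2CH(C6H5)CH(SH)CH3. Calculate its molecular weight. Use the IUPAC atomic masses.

Atom tally by fragment:
  ClCH2 → C:1 H:2 Cl:1
  CH(C6H5) → C:7 H:6
  CH(SH) → C:1 H:2 S:1
  CH3 → C:1 H:3
Element totals:
  C: 10
  H: 13
  Cl: 1
  S: 1
Molecular formula: C10H13ClS.
  M = 10(12.011) + 13(1.008) + 35.45 + 32.06
    = 120.110 + 13.104 + 35.450 + 32.060 = 200.724

200.72 g/mol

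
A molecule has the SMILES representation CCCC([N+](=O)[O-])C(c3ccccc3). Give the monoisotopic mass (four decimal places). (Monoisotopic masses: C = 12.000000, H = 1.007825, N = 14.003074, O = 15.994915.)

Atom tally by fragment:
  CH3 → C:1 H:3
  CH2 → C:1 H:2
  CH2 → C:1 H:2
  CH(NO2) → C:1 H:1 N:1 O:2
  CH2C6H5 → C:7 H:7
Element totals:
  C: 11
  H: 15
  N: 1
  O: 2
Molecular formula: C11H15NO2.
  M = 11(12.0) + 15(1.007825) + 14.003074 + 2(15.994915)
    = 132.000000 + 15.117375 + 14.003074 + 31.989830 = 193.110279

193.1103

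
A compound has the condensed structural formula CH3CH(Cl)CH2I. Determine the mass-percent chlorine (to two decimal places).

17.34%

Element totals:
  C: 3
  H: 6
  Cl: 1
  I: 1
Molecular formula: C3H6ClI.
Molar mass = 204.435 g/mol.
Mass from Cl: 1 × 35.45 = 35.450 g/mol.
%Cl = 35.450 / 204.435 × 100 = 17.34%.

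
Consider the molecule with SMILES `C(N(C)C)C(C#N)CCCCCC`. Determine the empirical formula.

Atom tally by fragment:
  (CH3)2NCH2 → C:3 H:8 N:1
  CH(CN) → C:2 H:1 N:1
  CH2 → C:1 H:2
  CH2 → C:1 H:2
  CH2 → C:1 H:2
  CH2 → C:1 H:2
  CH2 → C:1 H:2
  CH3 → C:1 H:3
Element totals:
  C: 11
  H: 22
  N: 2
Molecular formula: C11H22N2.
gcd of subscripts (11, 22, 2) = 1, so the empirical formula equals the molecular formula.

C11H22N2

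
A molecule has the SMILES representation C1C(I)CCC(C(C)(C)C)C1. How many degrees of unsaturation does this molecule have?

1

Atom tally by fragment:
  cyclohexane ring core → C:6 H:12
  (− 2 ring H displaced by substituents)
  + I → I:1
  + C(CH3)3 → C:4 H:9
Element totals:
  C: 10
  H: 19
  I: 1
Molecular formula: C10H19I.
DoU = (2C + 2 + N − H − X) / 2 = (2·10 + 2 + 0 − 19 − 1) / 2 = 1.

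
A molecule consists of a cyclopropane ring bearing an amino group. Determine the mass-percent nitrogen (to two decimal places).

24.53%

Atom tally by fragment:
  cyclopropane ring core → C:3 H:6
  (− 1 ring H displaced by substituents)
  + NH2 → N:1 H:2
Element totals:
  C: 3
  H: 7
  N: 1
Molecular formula: C3H7N.
Molar mass = 57.096 g/mol.
Mass from N: 1 × 14.007 = 14.007 g/mol.
%N = 14.007 / 57.096 × 100 = 24.53%.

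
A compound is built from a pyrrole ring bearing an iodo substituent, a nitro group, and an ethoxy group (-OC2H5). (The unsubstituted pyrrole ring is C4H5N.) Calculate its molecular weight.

282.04 g/mol

Atom tally by fragment:
  pyrrole ring core → C:4 H:5 N:1
  (− 3 ring H displaced by substituents)
  + I → I:1
  + NO2 → N:1 O:2
  + OC2H5 → C:2 H:5 O:1
Element totals:
  C: 6
  H: 7
  I: 1
  N: 2
  O: 3
Molecular formula: C6H7IN2O3.
  M = 6(12.011) + 7(1.008) + 126.904 + 2(14.007) + 3(15.999)
    = 72.066 + 7.056 + 126.904 + 28.014 + 47.997 = 282.037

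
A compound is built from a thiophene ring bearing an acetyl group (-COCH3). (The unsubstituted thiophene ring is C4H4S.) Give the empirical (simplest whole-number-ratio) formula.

Atom tally by fragment:
  thiophene ring core → C:4 H:4 S:1
  (− 1 ring H displaced by substituents)
  + COCH3 → C:2 H:3 O:1
Element totals:
  C: 6
  H: 6
  O: 1
  S: 1
Molecular formula: C6H6OS.
gcd of subscripts (6, 6, 1, 1) = 1, so the empirical formula equals the molecular formula.

C6H6OS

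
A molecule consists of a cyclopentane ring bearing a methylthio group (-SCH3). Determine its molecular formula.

C6H12S

Atom tally by fragment:
  cyclopentane ring core → C:5 H:10
  (− 1 ring H displaced by substituents)
  + SCH3 → C:1 H:3 S:1
Element totals:
  C: 6
  H: 12
  S: 1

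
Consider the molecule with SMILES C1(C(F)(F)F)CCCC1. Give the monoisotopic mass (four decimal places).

Atom tally by fragment:
  cyclopentane ring core → C:5 H:10
  (− 1 ring H displaced by substituents)
  + CF3 → C:1 F:3
Element totals:
  C: 6
  H: 9
  F: 3
Molecular formula: C6H9F3.
  M = 6(12.0) + 9(1.007825) + 3(18.998403)
    = 72.000000 + 9.070425 + 56.995209 = 138.065634

138.0656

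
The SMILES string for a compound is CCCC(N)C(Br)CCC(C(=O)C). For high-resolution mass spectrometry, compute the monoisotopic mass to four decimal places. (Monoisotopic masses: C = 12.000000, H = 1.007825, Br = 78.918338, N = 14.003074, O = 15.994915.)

Atom tally by fragment:
  CH3 → C:1 H:3
  CH2 → C:1 H:2
  CH2 → C:1 H:2
  CH(NH2) → C:1 H:3 N:1
  CH(Br) → C:1 H:1 Br:1
  CH2 → C:1 H:2
  CH2 → C:1 H:2
  CH2COCH3 → C:3 H:5 O:1
Element totals:
  C: 10
  H: 20
  Br: 1
  N: 1
  O: 1
Molecular formula: C10H20BrNO.
  M = 10(12.0) + 20(1.007825) + 78.918338 + 14.003074 + 15.994915
    = 120.000000 + 20.156500 + 78.918338 + 14.003074 + 15.994915 = 249.072827

249.0728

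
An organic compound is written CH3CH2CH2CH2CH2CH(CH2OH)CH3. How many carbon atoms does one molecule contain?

8

Atom tally by fragment:
  CH3 → C:1 H:3
  CH2 → C:1 H:2
  CH2 → C:1 H:2
  CH2 → C:1 H:2
  CH2 → C:1 H:2
  CH(CH2OH) → C:2 H:4 O:1
  CH3 → C:1 H:3
Element totals:
  C: 8
  H: 18
  O: 1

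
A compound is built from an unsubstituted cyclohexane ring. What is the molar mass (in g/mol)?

84.16 g/mol

Atom tally by fragment:
  cyclohexane ring core → C:6 H:12
Element totals:
  C: 6
  H: 12
Molecular formula: C6H12.
  M = 6(12.011) + 12(1.008)
    = 72.066 + 12.096 = 84.162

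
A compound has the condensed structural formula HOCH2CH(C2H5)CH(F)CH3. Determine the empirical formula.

Atom tally by fragment:
  HOCH2 → C:1 H:3 O:1
  CH(C2H5) → C:3 H:6
  CH(F) → C:1 H:1 F:1
  CH3 → C:1 H:3
Element totals:
  C: 6
  H: 13
  F: 1
  O: 1
Molecular formula: C6H13FO.
gcd of subscripts (6, 1, 13, 1) = 1, so the empirical formula equals the molecular formula.

C6H13FO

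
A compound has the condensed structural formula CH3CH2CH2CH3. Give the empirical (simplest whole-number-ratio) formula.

Atom tally by fragment:
  CH3 → C:1 H:3
  CH2 → C:1 H:2
  CH2 → C:1 H:2
  CH3 → C:1 H:3
Element totals:
  C: 4
  H: 10
Molecular formula: C4H10.
gcd of subscripts = 2; dividing each by 2:
  C: 4/2 = 2
  H: 10/2 = 5

C2H5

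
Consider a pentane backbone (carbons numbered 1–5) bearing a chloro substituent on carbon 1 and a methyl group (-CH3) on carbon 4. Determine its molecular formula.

C6H13Cl

Atom tally by fragment:
  ClCH2 → C:1 H:2 Cl:1
  CH2 → C:1 H:2
  CH2 → C:1 H:2
  CH(CH3) → C:2 H:4
  CH3 → C:1 H:3
Element totals:
  C: 6
  H: 13
  Cl: 1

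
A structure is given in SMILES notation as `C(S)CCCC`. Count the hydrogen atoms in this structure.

12

Atom tally by fragment:
  HSCH2 → C:1 H:3 S:1
  CH2 → C:1 H:2
  CH2 → C:1 H:2
  CH2 → C:1 H:2
  CH3 → C:1 H:3
Element totals:
  C: 5
  H: 12
  S: 1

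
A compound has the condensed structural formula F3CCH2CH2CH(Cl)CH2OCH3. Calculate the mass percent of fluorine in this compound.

Atom tally by fragment:
  F3CCH2 → C:2 H:2 F:3
  CH2 → C:1 H:2
  CH(Cl) → C:1 H:1 Cl:1
  CH2OCH3 → C:2 H:5 O:1
Element totals:
  C: 6
  H: 10
  Cl: 1
  F: 3
  O: 1
Molecular formula: C6H10ClF3O.
Molar mass = 190.589 g/mol.
Mass from F: 3 × 18.998 = 56.994 g/mol.
%F = 56.994 / 190.589 × 100 = 29.90%.

29.90%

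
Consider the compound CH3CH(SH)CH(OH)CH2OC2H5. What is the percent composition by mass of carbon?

Atom tally by fragment:
  CH3 → C:1 H:3
  CH(SH) → C:1 H:2 S:1
  CH(OH) → C:1 H:2 O:1
  CH2OC2H5 → C:3 H:7 O:1
Element totals:
  C: 6
  H: 14
  O: 2
  S: 1
Molecular formula: C6H14O2S.
Molar mass = 150.236 g/mol.
Mass from C: 6 × 12.011 = 72.066 g/mol.
%C = 72.066 / 150.236 × 100 = 47.97%.

47.97%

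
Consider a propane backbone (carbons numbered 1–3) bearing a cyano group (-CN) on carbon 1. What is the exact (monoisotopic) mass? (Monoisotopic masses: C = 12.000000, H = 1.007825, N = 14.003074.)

69.0578

Atom tally by fragment:
  NCCH2 → C:2 H:2 N:1
  CH2 → C:1 H:2
  CH3 → C:1 H:3
Element totals:
  C: 4
  H: 7
  N: 1
Molecular formula: C4H7N.
  M = 4(12.0) + 7(1.007825) + 14.003074
    = 48.000000 + 7.054775 + 14.003074 = 69.057849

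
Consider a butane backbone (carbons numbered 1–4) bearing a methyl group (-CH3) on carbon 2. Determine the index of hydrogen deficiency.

Atom tally by fragment:
  CH3 → C:1 H:3
  CH(CH3) → C:2 H:4
  CH2 → C:1 H:2
  CH3 → C:1 H:3
Element totals:
  C: 5
  H: 12
Molecular formula: C5H12.
DoU = (2C + 2 + N − H − X) / 2 = (2·5 + 2 + 0 − 12 − 0) / 2 = 0.

0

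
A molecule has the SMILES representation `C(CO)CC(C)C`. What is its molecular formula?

C6H14O

Atom tally by fragment:
  HOCH2CH2 → C:2 H:5 O:1
  CH2 → C:1 H:2
  CH(CH3) → C:2 H:4
  CH3 → C:1 H:3
Element totals:
  C: 6
  H: 14
  O: 1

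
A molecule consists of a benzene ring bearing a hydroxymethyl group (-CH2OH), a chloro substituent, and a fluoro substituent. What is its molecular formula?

Atom tally by fragment:
  benzene ring core → C:6 H:6
  (− 3 ring H displaced by substituents)
  + CH2OH → C:1 H:3 O:1
  + Cl → Cl:1
  + F → F:1
Element totals:
  C: 7
  H: 6
  Cl: 1
  F: 1
  O: 1

C7H6ClFO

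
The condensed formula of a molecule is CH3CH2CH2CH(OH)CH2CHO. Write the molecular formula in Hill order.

Atom tally by fragment:
  CH3 → C:1 H:3
  CH2 → C:1 H:2
  CH2 → C:1 H:2
  CH(OH) → C:1 H:2 O:1
  CH2CHO → C:2 H:3 O:1
Element totals:
  C: 6
  H: 12
  O: 2

C6H12O2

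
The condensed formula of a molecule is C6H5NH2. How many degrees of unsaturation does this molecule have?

Atom tally by fragment:
  benzene ring core → C:6 H:6
  (− 1 ring H displaced by substituents)
  + NH2 → N:1 H:2
Element totals:
  C: 6
  H: 7
  N: 1
Molecular formula: C6H7N.
DoU = (2C + 2 + N − H − X) / 2 = (2·6 + 2 + 1 − 7 − 0) / 2 = 4.

4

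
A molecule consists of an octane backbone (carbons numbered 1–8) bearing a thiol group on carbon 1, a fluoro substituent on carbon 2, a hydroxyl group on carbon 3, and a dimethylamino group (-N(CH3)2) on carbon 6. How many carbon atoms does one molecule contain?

Atom tally by fragment:
  HSCH2 → C:1 H:3 S:1
  CH(F) → C:1 H:1 F:1
  CH(OH) → C:1 H:2 O:1
  CH2 → C:1 H:2
  CH2 → C:1 H:2
  CH(N(CH3)2) → C:3 H:7 N:1
  CH2 → C:1 H:2
  CH3 → C:1 H:3
Element totals:
  C: 10
  H: 22
  F: 1
  N: 1
  O: 1
  S: 1

10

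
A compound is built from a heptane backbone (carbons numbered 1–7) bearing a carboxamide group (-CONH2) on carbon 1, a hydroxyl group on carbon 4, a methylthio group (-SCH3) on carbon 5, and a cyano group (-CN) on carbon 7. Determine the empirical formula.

Atom tally by fragment:
  H2NOCCH2 → C:2 H:4 O:1 N:1
  CH2 → C:1 H:2
  CH2 → C:1 H:2
  CH(OH) → C:1 H:2 O:1
  CH(SCH3) → C:2 H:4 S:1
  CH2 → C:1 H:2
  CH2CN → C:2 H:2 N:1
Element totals:
  C: 10
  H: 18
  N: 2
  O: 2
  S: 1
Molecular formula: C10H18N2O2S.
gcd of subscripts (10, 18, 2, 2, 1) = 1, so the empirical formula equals the molecular formula.

C10H18N2O2S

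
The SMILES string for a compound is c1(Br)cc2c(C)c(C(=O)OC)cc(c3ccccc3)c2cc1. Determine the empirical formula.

Atom tally by fragment:
  naphthalene ring system core → C:10 H:8
  (− 4 ring H displaced by substituents)
  + Br → Br:1
  + CH3 → C:1 H:3
  + COOCH3 → C:2 H:3 O:2
  + C6H5 → C:6 H:5
Element totals:
  C: 19
  H: 15
  Br: 1
  O: 2
Molecular formula: C19H15BrO2.
gcd of subscripts (1, 19, 15, 2) = 1, so the empirical formula equals the molecular formula.

C19H15BrO2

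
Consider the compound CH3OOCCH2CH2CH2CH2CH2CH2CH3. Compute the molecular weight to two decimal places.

Atom tally by fragment:
  CH3OOCCH2 → C:3 H:5 O:2
  CH2 → C:1 H:2
  CH2 → C:1 H:2
  CH2 → C:1 H:2
  CH2 → C:1 H:2
  CH2 → C:1 H:2
  CH3 → C:1 H:3
Element totals:
  C: 9
  H: 18
  O: 2
Molecular formula: C9H18O2.
  M = 9(12.011) + 18(1.008) + 2(15.999)
    = 108.099 + 18.144 + 31.998 = 158.241

158.24 g/mol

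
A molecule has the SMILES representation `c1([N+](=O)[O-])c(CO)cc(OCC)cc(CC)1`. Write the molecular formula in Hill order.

Atom tally by fragment:
  benzene ring core → C:6 H:6
  (− 4 ring H displaced by substituents)
  + NO2 → N:1 O:2
  + CH2OH → C:1 H:3 O:1
  + OC2H5 → C:2 H:5 O:1
  + C2H5 → C:2 H:5
Element totals:
  C: 11
  H: 15
  N: 1
  O: 4

C11H15NO4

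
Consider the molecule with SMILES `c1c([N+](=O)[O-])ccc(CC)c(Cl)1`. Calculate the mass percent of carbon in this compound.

Atom tally by fragment:
  benzene ring core → C:6 H:6
  (− 3 ring H displaced by substituents)
  + NO2 → N:1 O:2
  + C2H5 → C:2 H:5
  + Cl → Cl:1
Element totals:
  C: 8
  H: 8
  Cl: 1
  N: 1
  O: 2
Molecular formula: C8H8ClNO2.
Molar mass = 185.607 g/mol.
Mass from C: 8 × 12.011 = 96.088 g/mol.
%C = 96.088 / 185.607 × 100 = 51.77%.

51.77%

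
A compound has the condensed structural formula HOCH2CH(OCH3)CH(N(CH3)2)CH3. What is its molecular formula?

Atom tally by fragment:
  HOCH2 → C:1 H:3 O:1
  CH(OCH3) → C:2 H:4 O:1
  CH(N(CH3)2) → C:3 H:7 N:1
  CH3 → C:1 H:3
Element totals:
  C: 7
  H: 17
  N: 1
  O: 2

C7H17NO2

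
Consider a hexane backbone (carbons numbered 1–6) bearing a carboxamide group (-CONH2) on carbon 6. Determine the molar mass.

Atom tally by fragment:
  CH3 → C:1 H:3
  CH2 → C:1 H:2
  CH2 → C:1 H:2
  CH2 → C:1 H:2
  CH2 → C:1 H:2
  CH2CONH2 → C:2 H:4 O:1 N:1
Element totals:
  C: 7
  H: 15
  N: 1
  O: 1
Molecular formula: C7H15NO.
  M = 7(12.011) + 15(1.008) + 14.007 + 15.999
    = 84.077 + 15.120 + 14.007 + 15.999 = 129.203

129.20 g/mol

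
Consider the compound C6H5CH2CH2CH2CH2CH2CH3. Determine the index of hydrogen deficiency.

Element totals:
  C: 12
  H: 18
Molecular formula: C12H18.
DoU = (2C + 2 + N − H − X) / 2 = (2·12 + 2 + 0 − 18 − 0) / 2 = 4.

4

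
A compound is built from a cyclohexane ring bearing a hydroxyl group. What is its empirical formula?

C6H12O

Atom tally by fragment:
  cyclohexane ring core → C:6 H:12
  (− 1 ring H displaced by substituents)
  + OH → O:1 H:1
Element totals:
  C: 6
  H: 12
  O: 1
Molecular formula: C6H12O.
gcd of subscripts (6, 12, 1) = 1, so the empirical formula equals the molecular formula.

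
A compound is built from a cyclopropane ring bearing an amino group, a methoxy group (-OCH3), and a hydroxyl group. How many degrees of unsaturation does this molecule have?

1

Atom tally by fragment:
  cyclopropane ring core → C:3 H:6
  (− 3 ring H displaced by substituents)
  + NH2 → N:1 H:2
  + OCH3 → C:1 H:3 O:1
  + OH → O:1 H:1
Element totals:
  C: 4
  H: 9
  N: 1
  O: 2
Molecular formula: C4H9NO2.
DoU = (2C + 2 + N − H − X) / 2 = (2·4 + 2 + 1 − 9 − 0) / 2 = 1.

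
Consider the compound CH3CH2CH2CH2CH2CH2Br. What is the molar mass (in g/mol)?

165.07 g/mol

Element totals:
  C: 6
  H: 13
  Br: 1
Molecular formula: C6H13Br.
  M = 6(12.011) + 13(1.008) + 79.904
    = 72.066 + 13.104 + 79.904 = 165.074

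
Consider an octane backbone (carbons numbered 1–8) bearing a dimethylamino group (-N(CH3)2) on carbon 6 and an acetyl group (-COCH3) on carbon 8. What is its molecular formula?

Atom tally by fragment:
  CH3 → C:1 H:3
  CH2 → C:1 H:2
  CH2 → C:1 H:2
  CH2 → C:1 H:2
  CH2 → C:1 H:2
  CH(N(CH3)2) → C:3 H:7 N:1
  CH2 → C:1 H:2
  CH2COCH3 → C:3 H:5 O:1
Element totals:
  C: 12
  H: 25
  N: 1
  O: 1

C12H25NO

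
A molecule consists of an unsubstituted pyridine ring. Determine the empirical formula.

C5H5N

Atom tally by fragment:
  pyridine ring core → C:5 H:5 N:1
Element totals:
  C: 5
  H: 5
  N: 1
Molecular formula: C5H5N.
gcd of subscripts (5, 5, 1) = 1, so the empirical formula equals the molecular formula.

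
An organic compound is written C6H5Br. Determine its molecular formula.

C6H5Br

Atom tally by fragment:
  benzene ring core → C:6 H:6
  (− 1 ring H displaced by substituents)
  + Br → Br:1
Element totals:
  C: 6
  H: 5
  Br: 1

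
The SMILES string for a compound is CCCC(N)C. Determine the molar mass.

87.17 g/mol

Atom tally by fragment:
  CH3 → C:1 H:3
  CH2 → C:1 H:2
  CH2 → C:1 H:2
  CH(NH2) → C:1 H:3 N:1
  CH3 → C:1 H:3
Element totals:
  C: 5
  H: 13
  N: 1
Molecular formula: C5H13N.
  M = 5(12.011) + 13(1.008) + 14.007
    = 60.055 + 13.104 + 14.007 = 87.166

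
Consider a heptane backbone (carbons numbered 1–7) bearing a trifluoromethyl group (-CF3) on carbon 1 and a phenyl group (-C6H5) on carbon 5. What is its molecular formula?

Atom tally by fragment:
  F3CCH2 → C:2 H:2 F:3
  CH2 → C:1 H:2
  CH2 → C:1 H:2
  CH2 → C:1 H:2
  CH(C6H5) → C:7 H:6
  CH2 → C:1 H:2
  CH3 → C:1 H:3
Element totals:
  C: 14
  H: 19
  F: 3

C14H19F3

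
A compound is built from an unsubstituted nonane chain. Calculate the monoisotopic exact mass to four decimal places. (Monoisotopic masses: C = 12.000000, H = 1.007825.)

128.1565

Atom tally by fragment:
  CH3 → C:1 H:3
  CH2 → C:1 H:2
  CH2 → C:1 H:2
  CH2 → C:1 H:2
  CH2 → C:1 H:2
  CH2 → C:1 H:2
  CH2 → C:1 H:2
  CH2 → C:1 H:2
  CH3 → C:1 H:3
Element totals:
  C: 9
  H: 20
Molecular formula: C9H20.
  M = 9(12.0) + 20(1.007825)
    = 108.000000 + 20.156500 = 128.156500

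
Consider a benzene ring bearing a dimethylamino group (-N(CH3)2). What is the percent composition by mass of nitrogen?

Atom tally by fragment:
  benzene ring core → C:6 H:6
  (− 1 ring H displaced by substituents)
  + N(CH3)2 → N:1 C:2 H:6
Element totals:
  C: 8
  H: 11
  N: 1
Molecular formula: C8H11N.
Molar mass = 121.183 g/mol.
Mass from N: 1 × 14.007 = 14.007 g/mol.
%N = 14.007 / 121.183 × 100 = 11.56%.

11.56%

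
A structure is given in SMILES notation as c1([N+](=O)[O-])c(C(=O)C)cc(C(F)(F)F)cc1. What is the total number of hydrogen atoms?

Atom tally by fragment:
  benzene ring core → C:6 H:6
  (− 3 ring H displaced by substituents)
  + NO2 → N:1 O:2
  + COCH3 → C:2 H:3 O:1
  + CF3 → C:1 F:3
Element totals:
  C: 9
  H: 6
  F: 3
  N: 1
  O: 3

6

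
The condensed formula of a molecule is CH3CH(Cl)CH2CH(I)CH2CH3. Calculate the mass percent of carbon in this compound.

29.23%

Atom tally by fragment:
  CH3 → C:1 H:3
  CH(Cl) → C:1 H:1 Cl:1
  CH2 → C:1 H:2
  CH(I) → C:1 H:1 I:1
  CH2 → C:1 H:2
  CH3 → C:1 H:3
Element totals:
  C: 6
  H: 12
  Cl: 1
  I: 1
Molecular formula: C6H12ClI.
Molar mass = 246.516 g/mol.
Mass from C: 6 × 12.011 = 72.066 g/mol.
%C = 72.066 / 246.516 × 100 = 29.23%.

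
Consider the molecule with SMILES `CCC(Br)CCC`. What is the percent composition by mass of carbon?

43.66%

Atom tally by fragment:
  CH3 → C:1 H:3
  CH2 → C:1 H:2
  CH(Br) → C:1 H:1 Br:1
  CH2 → C:1 H:2
  CH2 → C:1 H:2
  CH3 → C:1 H:3
Element totals:
  C: 6
  H: 13
  Br: 1
Molecular formula: C6H13Br.
Molar mass = 165.074 g/mol.
Mass from C: 6 × 12.011 = 72.066 g/mol.
%C = 72.066 / 165.074 × 100 = 43.66%.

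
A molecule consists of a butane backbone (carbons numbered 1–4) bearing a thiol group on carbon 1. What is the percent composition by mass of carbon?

Atom tally by fragment:
  HSCH2 → C:1 H:3 S:1
  CH2 → C:1 H:2
  CH2 → C:1 H:2
  CH3 → C:1 H:3
Element totals:
  C: 4
  H: 10
  S: 1
Molecular formula: C4H10S.
Molar mass = 90.184 g/mol.
Mass from C: 4 × 12.011 = 48.044 g/mol.
%C = 48.044 / 90.184 × 100 = 53.27%.

53.27%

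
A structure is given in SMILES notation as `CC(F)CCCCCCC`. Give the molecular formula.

Atom tally by fragment:
  CH3 → C:1 H:3
  CH(F) → C:1 H:1 F:1
  CH2 → C:1 H:2
  CH2 → C:1 H:2
  CH2 → C:1 H:2
  CH2 → C:1 H:2
  CH2 → C:1 H:2
  CH2 → C:1 H:2
  CH3 → C:1 H:3
Element totals:
  C: 9
  H: 19
  F: 1

C9H19F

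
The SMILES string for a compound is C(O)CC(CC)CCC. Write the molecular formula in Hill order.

C8H18O

Atom tally by fragment:
  HOCH2 → C:1 H:3 O:1
  CH2 → C:1 H:2
  CH(C2H5) → C:3 H:6
  CH2 → C:1 H:2
  CH2 → C:1 H:2
  CH3 → C:1 H:3
Element totals:
  C: 8
  H: 18
  O: 1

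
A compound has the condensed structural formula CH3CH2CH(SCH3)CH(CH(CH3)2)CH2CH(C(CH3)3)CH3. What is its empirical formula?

Atom tally by fragment:
  CH3 → C:1 H:3
  CH2 → C:1 H:2
  CH(SCH3) → C:2 H:4 S:1
  CH(CH(CH3)2) → C:4 H:8
  CH2 → C:1 H:2
  CH(C(CH3)3) → C:5 H:10
  CH3 → C:1 H:3
Element totals:
  C: 15
  H: 32
  S: 1
Molecular formula: C15H32S.
gcd of subscripts (15, 32, 1) = 1, so the empirical formula equals the molecular formula.

C15H32S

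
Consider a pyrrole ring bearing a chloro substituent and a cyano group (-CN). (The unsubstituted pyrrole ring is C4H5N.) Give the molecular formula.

C5H3ClN2

Atom tally by fragment:
  pyrrole ring core → C:4 H:5 N:1
  (− 2 ring H displaced by substituents)
  + Cl → Cl:1
  + CN → C:1 N:1
Element totals:
  C: 5
  H: 3
  Cl: 1
  N: 2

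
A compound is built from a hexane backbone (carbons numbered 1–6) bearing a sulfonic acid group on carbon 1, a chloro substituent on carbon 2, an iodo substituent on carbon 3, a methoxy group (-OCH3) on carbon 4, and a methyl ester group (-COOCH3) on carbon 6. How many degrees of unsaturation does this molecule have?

Atom tally by fragment:
  HO3SCH2 → C:1 H:3 S:1 O:3
  CH(Cl) → C:1 H:1 Cl:1
  CH(I) → C:1 H:1 I:1
  CH(OCH3) → C:2 H:4 O:1
  CH2 → C:1 H:2
  CH2COOCH3 → C:3 H:5 O:2
Element totals:
  C: 9
  H: 16
  Cl: 1
  I: 1
  O: 6
  S: 1
Molecular formula: C9H16ClIO6S.
DoU = (2C + 2 + N − H − X) / 2 = (2·9 + 2 + 0 − 16 − 2) / 2 = 1.

1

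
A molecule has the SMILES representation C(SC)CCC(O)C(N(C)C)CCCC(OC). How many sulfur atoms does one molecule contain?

Atom tally by fragment:
  CH3SCH2 → C:2 H:5 S:1
  CH2 → C:1 H:2
  CH2 → C:1 H:2
  CH(OH) → C:1 H:2 O:1
  CH(N(CH3)2) → C:3 H:7 N:1
  CH2 → C:1 H:2
  CH2 → C:1 H:2
  CH2 → C:1 H:2
  CH2OCH3 → C:2 H:5 O:1
Element totals:
  C: 13
  H: 29
  N: 1
  O: 2
  S: 1

1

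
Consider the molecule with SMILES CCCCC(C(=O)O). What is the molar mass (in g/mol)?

Atom tally by fragment:
  CH3 → C:1 H:3
  CH2 → C:1 H:2
  CH2 → C:1 H:2
  CH2 → C:1 H:2
  CH2COOH → C:2 H:3 O:2
Element totals:
  C: 6
  H: 12
  O: 2
Molecular formula: C6H12O2.
  M = 6(12.011) + 12(1.008) + 2(15.999)
    = 72.066 + 12.096 + 31.998 = 116.160

116.16 g/mol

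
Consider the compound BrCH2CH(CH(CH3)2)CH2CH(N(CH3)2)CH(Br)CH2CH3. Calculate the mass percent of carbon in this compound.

Atom tally by fragment:
  BrCH2 → C:1 H:2 Br:1
  CH(CH(CH3)2) → C:4 H:8
  CH2 → C:1 H:2
  CH(N(CH3)2) → C:3 H:7 N:1
  CH(Br) → C:1 H:1 Br:1
  CH2 → C:1 H:2
  CH3 → C:1 H:3
Element totals:
  C: 12
  H: 25
  Br: 2
  N: 1
Molecular formula: C12H25Br2N.
Molar mass = 343.147 g/mol.
Mass from C: 12 × 12.011 = 144.132 g/mol.
%C = 144.132 / 343.147 × 100 = 42.00%.

42.00%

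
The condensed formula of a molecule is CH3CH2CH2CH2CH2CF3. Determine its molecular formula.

Atom tally by fragment:
  CH3 → C:1 H:3
  CH2 → C:1 H:2
  CH2 → C:1 H:2
  CH2 → C:1 H:2
  CH2CF3 → C:2 H:2 F:3
Element totals:
  C: 6
  H: 11
  F: 3

C6H11F3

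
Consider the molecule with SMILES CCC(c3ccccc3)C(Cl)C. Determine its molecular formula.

C11H15Cl

Atom tally by fragment:
  CH3 → C:1 H:3
  CH2 → C:1 H:2
  CH(C6H5) → C:7 H:6
  CH(Cl) → C:1 H:1 Cl:1
  CH3 → C:1 H:3
Element totals:
  C: 11
  H: 15
  Cl: 1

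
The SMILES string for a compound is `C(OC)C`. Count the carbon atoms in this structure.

3

Atom tally by fragment:
  CH3OCH2 → C:2 H:5 O:1
  CH3 → C:1 H:3
Element totals:
  C: 3
  H: 8
  O: 1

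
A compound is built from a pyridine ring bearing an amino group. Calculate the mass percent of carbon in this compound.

Atom tally by fragment:
  pyridine ring core → C:5 H:5 N:1
  (− 1 ring H displaced by substituents)
  + NH2 → N:1 H:2
Element totals:
  C: 5
  H: 6
  N: 2
Molecular formula: C5H6N2.
Molar mass = 94.117 g/mol.
Mass from C: 5 × 12.011 = 60.055 g/mol.
%C = 60.055 / 94.117 × 100 = 63.81%.

63.81%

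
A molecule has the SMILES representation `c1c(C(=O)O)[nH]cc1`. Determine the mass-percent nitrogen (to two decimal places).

Atom tally by fragment:
  pyrrole ring core → C:4 H:5 N:1
  (− 1 ring H displaced by substituents)
  + COOH → C:1 H:1 O:2
Element totals:
  C: 5
  H: 5
  N: 1
  O: 2
Molecular formula: C5H5NO2.
Molar mass = 111.100 g/mol.
Mass from N: 1 × 14.007 = 14.007 g/mol.
%N = 14.007 / 111.100 × 100 = 12.61%.

12.61%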